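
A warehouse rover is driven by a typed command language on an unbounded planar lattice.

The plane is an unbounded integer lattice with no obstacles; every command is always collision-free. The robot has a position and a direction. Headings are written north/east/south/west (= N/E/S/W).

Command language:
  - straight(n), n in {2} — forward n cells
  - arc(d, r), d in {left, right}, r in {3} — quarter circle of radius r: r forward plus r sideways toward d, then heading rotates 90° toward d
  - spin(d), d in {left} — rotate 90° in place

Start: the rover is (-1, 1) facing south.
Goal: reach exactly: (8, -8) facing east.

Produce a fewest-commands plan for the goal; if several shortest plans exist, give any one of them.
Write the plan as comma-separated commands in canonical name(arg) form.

initial: (-1, 1) facing south
[1] after arc(left, 3): (2, -2) facing east
[2] after arc(right, 3): (5, -5) facing south
[3] after arc(left, 3): (8, -8) facing east
minimal: 3 command(s), checked below 3.

arc(left, 3), arc(right, 3), arc(left, 3)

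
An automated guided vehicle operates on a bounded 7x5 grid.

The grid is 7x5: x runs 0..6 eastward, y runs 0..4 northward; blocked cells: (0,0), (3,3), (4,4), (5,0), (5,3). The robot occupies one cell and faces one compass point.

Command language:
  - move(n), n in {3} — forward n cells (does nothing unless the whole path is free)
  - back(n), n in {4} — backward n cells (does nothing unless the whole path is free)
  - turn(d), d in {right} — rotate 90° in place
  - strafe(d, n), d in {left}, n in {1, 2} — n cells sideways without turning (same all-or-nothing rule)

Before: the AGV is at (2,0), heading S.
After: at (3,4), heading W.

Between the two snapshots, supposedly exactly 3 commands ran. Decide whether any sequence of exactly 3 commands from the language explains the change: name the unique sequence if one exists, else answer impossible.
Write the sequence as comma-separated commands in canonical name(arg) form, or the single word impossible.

back(4), strafe(left, 1), turn(right)

key: cell and facing (now W) both changed — the 3 commands mix motion and turning
initial: at (2,0), heading S
t=1 back(4) ⇒ at (2,4), heading S
t=2 strafe(left, 1) ⇒ at (3,4), heading S
t=3 turn(right) ⇒ at (3,4), heading W
uniquely the one of 125 3-step routes that fits.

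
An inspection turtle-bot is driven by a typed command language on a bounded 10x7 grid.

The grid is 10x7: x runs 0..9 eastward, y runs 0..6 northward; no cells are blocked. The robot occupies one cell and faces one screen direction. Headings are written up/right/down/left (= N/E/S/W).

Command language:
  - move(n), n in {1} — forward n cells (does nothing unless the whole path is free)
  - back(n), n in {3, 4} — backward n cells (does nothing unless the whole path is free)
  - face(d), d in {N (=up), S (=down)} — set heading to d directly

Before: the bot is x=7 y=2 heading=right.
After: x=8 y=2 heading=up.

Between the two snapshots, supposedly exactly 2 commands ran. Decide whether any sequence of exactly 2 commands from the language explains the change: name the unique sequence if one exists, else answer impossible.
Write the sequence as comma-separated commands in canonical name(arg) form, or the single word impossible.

move(1), face(N)

key: position moved to (8,2) AND the heading swung to N — translation plus rotation needed
initial: x=7 y=2 heading=right
t=1 move(1) ⇒ x=8 y=2 heading=right
t=2 face(N) ⇒ x=8 y=2 heading=up
no rival 2-sequence matches.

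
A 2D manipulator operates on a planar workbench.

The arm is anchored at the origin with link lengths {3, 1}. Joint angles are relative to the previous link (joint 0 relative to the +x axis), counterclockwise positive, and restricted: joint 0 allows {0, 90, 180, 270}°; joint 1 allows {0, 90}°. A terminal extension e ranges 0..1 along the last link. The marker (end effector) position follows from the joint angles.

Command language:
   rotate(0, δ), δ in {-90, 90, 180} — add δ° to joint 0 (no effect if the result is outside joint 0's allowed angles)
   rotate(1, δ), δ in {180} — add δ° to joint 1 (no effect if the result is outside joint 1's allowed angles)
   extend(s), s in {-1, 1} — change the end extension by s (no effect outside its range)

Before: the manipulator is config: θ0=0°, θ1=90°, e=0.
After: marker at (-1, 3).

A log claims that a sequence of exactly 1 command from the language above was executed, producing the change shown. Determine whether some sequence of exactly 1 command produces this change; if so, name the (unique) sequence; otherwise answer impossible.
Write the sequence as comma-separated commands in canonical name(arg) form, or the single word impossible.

initial: config: θ0=0°, θ1=90°, e=0
t=1 rotate(0, 90) ⇒ config: θ0=90°, θ1=90°, e=0
all 6 alternatives checked — unique.

rotate(0, 90)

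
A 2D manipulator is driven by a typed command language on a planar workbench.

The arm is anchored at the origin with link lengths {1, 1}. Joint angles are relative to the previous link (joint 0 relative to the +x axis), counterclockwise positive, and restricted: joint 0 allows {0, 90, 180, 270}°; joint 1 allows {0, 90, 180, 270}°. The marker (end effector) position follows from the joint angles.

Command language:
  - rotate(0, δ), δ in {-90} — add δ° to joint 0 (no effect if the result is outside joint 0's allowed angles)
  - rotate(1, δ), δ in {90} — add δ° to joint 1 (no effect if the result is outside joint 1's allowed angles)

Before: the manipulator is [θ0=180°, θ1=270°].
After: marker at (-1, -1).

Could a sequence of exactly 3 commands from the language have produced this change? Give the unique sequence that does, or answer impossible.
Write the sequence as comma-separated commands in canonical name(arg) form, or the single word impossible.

rotate(0, -90), rotate(0, -90), rotate(0, -90)

t0: [θ0=180°, θ1=270°]
t=1 rotate(0, -90) ⇒ [θ0=90°, θ1=270°]
t=2 rotate(0, -90) ⇒ [θ0=0°, θ1=270°]
t=3 rotate(0, -90) ⇒ [θ0=270°, θ1=270°]
uniquely the one of 8 3-step routes that fits.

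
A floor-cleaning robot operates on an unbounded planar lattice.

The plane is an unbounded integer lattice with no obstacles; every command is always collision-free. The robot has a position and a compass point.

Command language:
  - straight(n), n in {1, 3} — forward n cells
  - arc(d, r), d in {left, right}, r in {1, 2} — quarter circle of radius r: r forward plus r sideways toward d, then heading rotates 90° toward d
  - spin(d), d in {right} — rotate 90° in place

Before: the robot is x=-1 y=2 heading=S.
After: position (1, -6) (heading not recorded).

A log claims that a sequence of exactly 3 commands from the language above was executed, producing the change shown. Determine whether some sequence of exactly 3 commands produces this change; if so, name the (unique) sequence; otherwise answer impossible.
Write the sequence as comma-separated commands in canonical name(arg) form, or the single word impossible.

straight(3), straight(3), arc(left, 2)

key: order matters: swapping straight(3) and arc(left, 2) lands elsewhere
t0: x=-1 y=2 heading=S
1. straight(3) → x=-1 y=-1 heading=S
2. straight(3) → x=-1 y=-4 heading=S
3. arc(left, 2) → x=1 y=-6 heading=E
no rival 3-sequence matches.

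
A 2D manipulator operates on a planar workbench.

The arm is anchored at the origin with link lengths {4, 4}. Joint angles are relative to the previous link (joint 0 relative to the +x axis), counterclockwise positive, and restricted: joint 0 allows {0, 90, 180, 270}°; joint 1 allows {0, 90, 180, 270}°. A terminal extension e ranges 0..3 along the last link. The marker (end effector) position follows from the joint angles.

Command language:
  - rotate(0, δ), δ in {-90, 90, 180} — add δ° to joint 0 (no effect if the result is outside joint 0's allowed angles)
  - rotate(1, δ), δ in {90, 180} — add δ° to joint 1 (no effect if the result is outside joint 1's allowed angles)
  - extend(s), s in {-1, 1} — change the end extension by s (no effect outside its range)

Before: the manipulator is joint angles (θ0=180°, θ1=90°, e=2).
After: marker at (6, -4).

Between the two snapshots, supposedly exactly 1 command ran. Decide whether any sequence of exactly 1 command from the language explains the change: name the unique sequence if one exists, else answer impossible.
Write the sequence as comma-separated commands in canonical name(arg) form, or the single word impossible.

rotate(0, 90)

from: joint angles (θ0=180°, θ1=90°, e=2)
step 1 (rotate(0, 90)): joint angles (θ0=270°, θ1=90°, e=2)
all 7 alternatives checked — unique.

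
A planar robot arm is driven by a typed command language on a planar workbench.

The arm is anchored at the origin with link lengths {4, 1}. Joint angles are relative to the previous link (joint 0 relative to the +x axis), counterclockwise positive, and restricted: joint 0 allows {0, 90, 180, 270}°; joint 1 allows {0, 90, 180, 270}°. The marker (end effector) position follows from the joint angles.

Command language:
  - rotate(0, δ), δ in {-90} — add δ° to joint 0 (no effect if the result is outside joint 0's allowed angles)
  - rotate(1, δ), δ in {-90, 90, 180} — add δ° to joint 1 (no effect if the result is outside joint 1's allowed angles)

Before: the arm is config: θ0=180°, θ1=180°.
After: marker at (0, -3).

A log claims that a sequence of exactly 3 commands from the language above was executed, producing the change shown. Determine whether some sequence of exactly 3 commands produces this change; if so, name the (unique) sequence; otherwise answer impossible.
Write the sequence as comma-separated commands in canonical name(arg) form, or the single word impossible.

begin: config: θ0=180°, θ1=180°
[1] after rotate(0, -90): config: θ0=90°, θ1=180°
[2] after rotate(0, -90): config: θ0=0°, θ1=180°
[3] after rotate(0, -90): config: θ0=270°, θ1=180°
no rival 3-sequence matches.

rotate(0, -90), rotate(0, -90), rotate(0, -90)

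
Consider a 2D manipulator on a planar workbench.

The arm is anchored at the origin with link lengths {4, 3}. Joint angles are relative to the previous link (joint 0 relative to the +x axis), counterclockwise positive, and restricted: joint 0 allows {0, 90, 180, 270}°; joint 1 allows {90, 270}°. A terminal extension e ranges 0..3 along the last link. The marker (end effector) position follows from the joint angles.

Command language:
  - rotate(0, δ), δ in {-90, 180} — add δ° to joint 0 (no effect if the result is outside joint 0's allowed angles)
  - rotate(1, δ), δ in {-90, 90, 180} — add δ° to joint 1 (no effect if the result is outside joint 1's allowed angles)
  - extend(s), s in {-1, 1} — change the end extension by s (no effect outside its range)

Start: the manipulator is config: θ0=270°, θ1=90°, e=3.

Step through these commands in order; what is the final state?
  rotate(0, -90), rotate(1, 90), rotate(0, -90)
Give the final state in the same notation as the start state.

from: config: θ0=270°, θ1=90°, e=3
t=1 rotate(0, -90) ⇒ config: θ0=180°, θ1=90°, e=3
t=2 rotate(1, 90) ⇒ config: θ0=180°, θ1=90°, e=3
t=3 rotate(0, -90) ⇒ config: θ0=90°, θ1=90°, e=3

config: θ0=90°, θ1=90°, e=3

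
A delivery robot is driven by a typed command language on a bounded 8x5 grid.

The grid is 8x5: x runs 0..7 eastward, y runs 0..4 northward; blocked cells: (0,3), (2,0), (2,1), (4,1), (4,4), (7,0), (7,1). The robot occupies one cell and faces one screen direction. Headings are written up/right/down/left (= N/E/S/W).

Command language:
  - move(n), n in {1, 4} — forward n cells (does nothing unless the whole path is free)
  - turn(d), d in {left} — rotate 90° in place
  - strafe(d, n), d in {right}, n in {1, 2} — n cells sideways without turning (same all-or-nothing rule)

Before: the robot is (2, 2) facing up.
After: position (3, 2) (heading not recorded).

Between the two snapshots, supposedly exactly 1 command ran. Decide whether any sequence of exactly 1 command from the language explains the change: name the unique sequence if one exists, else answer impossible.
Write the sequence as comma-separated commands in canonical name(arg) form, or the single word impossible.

strafe(right, 1)

begin: (2, 2) facing up
step 1 (strafe(right, 1)): (3, 2) facing up
all 5 alternatives checked — unique.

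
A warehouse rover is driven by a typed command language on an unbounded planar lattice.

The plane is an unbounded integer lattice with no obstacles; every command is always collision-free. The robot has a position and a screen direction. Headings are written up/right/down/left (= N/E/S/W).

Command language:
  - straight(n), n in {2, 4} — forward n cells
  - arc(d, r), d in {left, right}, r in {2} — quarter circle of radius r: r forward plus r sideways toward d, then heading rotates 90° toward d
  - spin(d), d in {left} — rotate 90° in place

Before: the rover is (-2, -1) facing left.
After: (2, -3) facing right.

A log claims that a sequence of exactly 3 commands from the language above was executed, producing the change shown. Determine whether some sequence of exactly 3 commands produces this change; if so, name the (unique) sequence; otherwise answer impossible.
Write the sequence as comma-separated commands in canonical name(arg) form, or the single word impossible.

key: position moved to (2,-3) AND the heading swung to E — translation plus rotation needed
start: (-2, -1) facing left
[1] after spin(left): (-2, -1) facing down
[2] after arc(left, 2): (0, -3) facing right
[3] after straight(2): (2, -3) facing right
all 125 alternatives checked — unique.

spin(left), arc(left, 2), straight(2)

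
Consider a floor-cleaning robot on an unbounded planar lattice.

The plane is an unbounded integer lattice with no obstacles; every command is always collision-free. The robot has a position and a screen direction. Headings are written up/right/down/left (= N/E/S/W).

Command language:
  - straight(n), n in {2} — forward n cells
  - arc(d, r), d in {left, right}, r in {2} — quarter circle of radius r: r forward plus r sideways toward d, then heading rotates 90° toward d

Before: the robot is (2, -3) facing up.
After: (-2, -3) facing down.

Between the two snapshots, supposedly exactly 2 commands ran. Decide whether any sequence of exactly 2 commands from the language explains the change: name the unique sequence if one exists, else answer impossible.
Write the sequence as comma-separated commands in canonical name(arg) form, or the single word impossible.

key: position moved to (-2,-3) AND the heading swung to S — translation plus rotation needed
t0: (2, -3) facing up
[1] after arc(left, 2): (0, -1) facing left
[2] after arc(left, 2): (-2, -3) facing down
no rival 2-sequence matches.

arc(left, 2), arc(left, 2)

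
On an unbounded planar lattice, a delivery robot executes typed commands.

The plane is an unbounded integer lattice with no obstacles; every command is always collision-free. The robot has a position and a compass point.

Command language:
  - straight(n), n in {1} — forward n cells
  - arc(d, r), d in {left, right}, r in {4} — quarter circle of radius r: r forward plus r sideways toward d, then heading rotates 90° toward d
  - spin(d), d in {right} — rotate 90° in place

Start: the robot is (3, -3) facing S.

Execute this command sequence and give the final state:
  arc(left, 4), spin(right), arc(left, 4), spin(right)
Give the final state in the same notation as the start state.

begin: (3, -3) facing S
1. arc(left, 4) → (7, -7) facing E
2. spin(right) → (7, -7) facing S
3. arc(left, 4) → (11, -11) facing E
4. spin(right) → (11, -11) facing S

(11, -11) facing S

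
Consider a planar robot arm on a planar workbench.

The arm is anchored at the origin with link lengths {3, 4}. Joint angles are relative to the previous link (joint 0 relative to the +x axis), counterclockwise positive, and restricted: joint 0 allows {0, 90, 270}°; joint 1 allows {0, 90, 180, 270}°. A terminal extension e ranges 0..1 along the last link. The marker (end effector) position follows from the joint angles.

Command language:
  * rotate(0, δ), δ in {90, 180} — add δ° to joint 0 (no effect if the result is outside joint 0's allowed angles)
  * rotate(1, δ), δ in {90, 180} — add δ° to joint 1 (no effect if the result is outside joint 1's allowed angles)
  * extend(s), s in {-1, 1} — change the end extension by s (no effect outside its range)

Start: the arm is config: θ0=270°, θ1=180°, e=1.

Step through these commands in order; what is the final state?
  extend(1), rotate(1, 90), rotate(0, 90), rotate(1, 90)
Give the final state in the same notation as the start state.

start: config: θ0=270°, θ1=180°, e=1
step 1 (extend(1)): config: θ0=270°, θ1=180°, e=1
step 2 (rotate(1, 90)): config: θ0=270°, θ1=270°, e=1
step 3 (rotate(0, 90)): config: θ0=0°, θ1=270°, e=1
step 4 (rotate(1, 90)): config: θ0=0°, θ1=0°, e=1

config: θ0=0°, θ1=0°, e=1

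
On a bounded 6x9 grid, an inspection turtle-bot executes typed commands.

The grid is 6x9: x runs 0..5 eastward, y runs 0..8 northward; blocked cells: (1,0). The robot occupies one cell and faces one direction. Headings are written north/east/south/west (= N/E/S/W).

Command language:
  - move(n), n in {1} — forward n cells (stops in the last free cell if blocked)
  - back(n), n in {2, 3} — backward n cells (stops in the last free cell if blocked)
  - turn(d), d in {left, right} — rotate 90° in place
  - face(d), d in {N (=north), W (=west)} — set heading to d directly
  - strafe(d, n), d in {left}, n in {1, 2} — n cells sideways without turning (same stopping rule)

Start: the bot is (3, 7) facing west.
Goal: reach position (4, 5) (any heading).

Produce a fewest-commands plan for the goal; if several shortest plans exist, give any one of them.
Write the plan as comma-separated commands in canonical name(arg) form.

strafe(left, 2), back(3), move(1)

from: (3, 7) facing west
[1] after strafe(left, 2): (3, 5) facing west
[2] after back(3): (5, 5) facing west
[3] after move(1): (4, 5) facing west
nothing shorter than 3 reaches the goal.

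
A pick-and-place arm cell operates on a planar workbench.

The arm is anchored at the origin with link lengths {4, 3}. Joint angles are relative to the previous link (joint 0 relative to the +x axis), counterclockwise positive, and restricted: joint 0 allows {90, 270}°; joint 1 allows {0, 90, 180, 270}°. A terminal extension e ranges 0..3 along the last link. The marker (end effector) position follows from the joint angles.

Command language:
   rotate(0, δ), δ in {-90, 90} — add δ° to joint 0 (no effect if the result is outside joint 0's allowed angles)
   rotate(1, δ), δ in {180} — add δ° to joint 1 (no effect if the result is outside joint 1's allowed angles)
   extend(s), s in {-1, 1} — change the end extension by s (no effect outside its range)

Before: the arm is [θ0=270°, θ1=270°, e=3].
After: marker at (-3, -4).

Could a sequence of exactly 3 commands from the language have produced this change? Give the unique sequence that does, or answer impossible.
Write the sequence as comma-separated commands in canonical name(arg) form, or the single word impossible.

extend(-1), extend(-1), extend(-1)

from: [θ0=270°, θ1=270°, e=3]
t=1 extend(-1) ⇒ [θ0=270°, θ1=270°, e=2]
t=2 extend(-1) ⇒ [θ0=270°, θ1=270°, e=1]
t=3 extend(-1) ⇒ [θ0=270°, θ1=270°, e=0]
uniquely the one of 125 3-step routes that fits.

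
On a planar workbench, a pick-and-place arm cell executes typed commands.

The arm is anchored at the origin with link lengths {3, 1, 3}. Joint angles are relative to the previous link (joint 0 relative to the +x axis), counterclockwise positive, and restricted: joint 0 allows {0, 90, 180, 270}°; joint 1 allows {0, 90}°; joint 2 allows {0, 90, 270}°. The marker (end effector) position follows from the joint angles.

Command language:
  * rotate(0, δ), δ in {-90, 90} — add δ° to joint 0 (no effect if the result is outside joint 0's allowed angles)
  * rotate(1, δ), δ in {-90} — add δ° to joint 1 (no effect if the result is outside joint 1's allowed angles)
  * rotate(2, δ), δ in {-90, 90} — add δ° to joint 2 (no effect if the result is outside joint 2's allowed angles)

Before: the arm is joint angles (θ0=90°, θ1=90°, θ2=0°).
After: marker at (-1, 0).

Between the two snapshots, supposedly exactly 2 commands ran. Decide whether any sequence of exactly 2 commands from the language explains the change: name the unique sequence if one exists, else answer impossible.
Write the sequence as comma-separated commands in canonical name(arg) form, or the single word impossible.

rotate(2, 90), rotate(2, 90)

start: joint angles (θ0=90°, θ1=90°, θ2=0°)
1. rotate(2, 90) → joint angles (θ0=90°, θ1=90°, θ2=90°)
2. rotate(2, 90) → joint angles (θ0=90°, θ1=90°, θ2=90°)
all 25 alternatives checked — unique.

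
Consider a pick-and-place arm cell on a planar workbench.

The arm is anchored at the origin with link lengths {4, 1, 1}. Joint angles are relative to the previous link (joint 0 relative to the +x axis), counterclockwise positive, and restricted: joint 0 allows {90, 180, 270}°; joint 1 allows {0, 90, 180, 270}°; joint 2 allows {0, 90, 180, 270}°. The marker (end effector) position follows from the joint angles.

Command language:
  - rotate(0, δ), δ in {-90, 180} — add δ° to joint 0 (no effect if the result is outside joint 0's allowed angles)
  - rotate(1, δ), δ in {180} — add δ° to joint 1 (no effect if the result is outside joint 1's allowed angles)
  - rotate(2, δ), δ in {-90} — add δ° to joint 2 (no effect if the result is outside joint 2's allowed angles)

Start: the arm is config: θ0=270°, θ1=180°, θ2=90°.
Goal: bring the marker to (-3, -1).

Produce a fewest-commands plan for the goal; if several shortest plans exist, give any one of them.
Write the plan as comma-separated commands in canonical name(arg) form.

rotate(2, -90), rotate(2, -90), rotate(0, -90)

begin: config: θ0=270°, θ1=180°, θ2=90°
[1] after rotate(2, -90): config: θ0=270°, θ1=180°, θ2=0°
[2] after rotate(2, -90): config: θ0=270°, θ1=180°, θ2=270°
[3] after rotate(0, -90): config: θ0=180°, θ1=180°, θ2=270°
nothing shorter than 3 reaches the goal.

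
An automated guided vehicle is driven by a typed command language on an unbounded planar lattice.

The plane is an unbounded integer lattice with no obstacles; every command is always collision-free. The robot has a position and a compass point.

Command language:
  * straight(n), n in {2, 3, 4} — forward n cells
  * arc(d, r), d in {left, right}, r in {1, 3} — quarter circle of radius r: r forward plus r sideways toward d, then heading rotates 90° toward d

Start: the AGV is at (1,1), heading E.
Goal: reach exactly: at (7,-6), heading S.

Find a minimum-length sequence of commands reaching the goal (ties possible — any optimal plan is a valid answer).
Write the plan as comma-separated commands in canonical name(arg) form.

from: at (1,1), heading E
step 1 (straight(3)): at (4,1), heading E
step 2 (arc(right, 3)): at (7,-2), heading S
step 3 (straight(4)): at (7,-6), heading S
shorter routes all fall short; 3 is best.

straight(3), arc(right, 3), straight(4)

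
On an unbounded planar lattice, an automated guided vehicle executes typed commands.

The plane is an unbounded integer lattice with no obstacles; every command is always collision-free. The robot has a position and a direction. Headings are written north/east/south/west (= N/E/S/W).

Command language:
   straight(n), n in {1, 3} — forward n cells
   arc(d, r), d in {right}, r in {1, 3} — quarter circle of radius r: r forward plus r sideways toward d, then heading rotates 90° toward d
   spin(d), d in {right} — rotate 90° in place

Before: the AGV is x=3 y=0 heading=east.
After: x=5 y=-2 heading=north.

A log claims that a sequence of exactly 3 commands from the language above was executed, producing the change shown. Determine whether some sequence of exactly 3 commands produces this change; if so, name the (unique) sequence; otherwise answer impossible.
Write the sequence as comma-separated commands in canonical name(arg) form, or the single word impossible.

key: order matters: swapping arc(right, 3) and arc(right, 1) lands elsewhere
start: x=3 y=0 heading=east
t=1 arc(right, 3) ⇒ x=6 y=-3 heading=south
t=2 spin(right) ⇒ x=6 y=-3 heading=west
t=3 arc(right, 1) ⇒ x=5 y=-2 heading=north
no other 3-command option fits: unique.

arc(right, 3), spin(right), arc(right, 1)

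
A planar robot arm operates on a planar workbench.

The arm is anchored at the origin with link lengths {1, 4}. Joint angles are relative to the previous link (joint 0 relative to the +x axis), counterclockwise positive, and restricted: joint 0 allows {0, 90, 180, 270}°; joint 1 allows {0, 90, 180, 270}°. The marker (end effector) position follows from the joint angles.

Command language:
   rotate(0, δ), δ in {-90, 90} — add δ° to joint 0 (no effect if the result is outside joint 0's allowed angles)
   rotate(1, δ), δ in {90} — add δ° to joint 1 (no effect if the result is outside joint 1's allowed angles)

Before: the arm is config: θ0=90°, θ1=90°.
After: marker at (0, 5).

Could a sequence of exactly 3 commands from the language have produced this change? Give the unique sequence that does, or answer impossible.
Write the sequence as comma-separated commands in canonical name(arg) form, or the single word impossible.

rotate(1, 90), rotate(1, 90), rotate(1, 90)

t0: config: θ0=90°, θ1=90°
t=1 rotate(1, 90) ⇒ config: θ0=90°, θ1=180°
t=2 rotate(1, 90) ⇒ config: θ0=90°, θ1=270°
t=3 rotate(1, 90) ⇒ config: θ0=90°, θ1=0°
uniquely the one of 27 3-step routes that fits.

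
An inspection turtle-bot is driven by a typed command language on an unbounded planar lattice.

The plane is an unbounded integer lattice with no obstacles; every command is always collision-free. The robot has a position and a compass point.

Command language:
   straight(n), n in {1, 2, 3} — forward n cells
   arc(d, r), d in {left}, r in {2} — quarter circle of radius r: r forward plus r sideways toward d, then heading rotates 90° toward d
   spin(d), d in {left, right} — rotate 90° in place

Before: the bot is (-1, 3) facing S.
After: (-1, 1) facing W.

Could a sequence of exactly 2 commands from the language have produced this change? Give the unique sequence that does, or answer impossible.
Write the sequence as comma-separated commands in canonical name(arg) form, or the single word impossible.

key: running spin(right) before straight(2) would end elsewhere — order is forced
start: (-1, 3) facing S
[1] after straight(2): (-1, 1) facing S
[2] after spin(right): (-1, 1) facing W
all 36 alternatives checked — unique.

straight(2), spin(right)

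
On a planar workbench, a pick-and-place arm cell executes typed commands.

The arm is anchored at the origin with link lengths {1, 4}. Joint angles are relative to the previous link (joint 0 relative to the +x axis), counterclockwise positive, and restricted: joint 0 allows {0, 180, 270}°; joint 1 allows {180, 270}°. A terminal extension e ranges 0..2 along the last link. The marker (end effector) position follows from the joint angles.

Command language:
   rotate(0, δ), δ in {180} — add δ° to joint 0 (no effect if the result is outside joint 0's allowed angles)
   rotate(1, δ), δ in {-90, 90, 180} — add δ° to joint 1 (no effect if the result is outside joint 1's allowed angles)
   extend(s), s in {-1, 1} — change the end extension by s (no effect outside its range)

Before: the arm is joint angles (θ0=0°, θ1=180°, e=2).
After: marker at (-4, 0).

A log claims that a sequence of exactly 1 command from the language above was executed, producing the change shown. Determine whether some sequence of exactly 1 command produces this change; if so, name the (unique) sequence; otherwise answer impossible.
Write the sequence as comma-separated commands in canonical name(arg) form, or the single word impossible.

begin: joint angles (θ0=0°, θ1=180°, e=2)
t=1 extend(-1) ⇒ joint angles (θ0=0°, θ1=180°, e=1)
all 6 alternatives checked — unique.

extend(-1)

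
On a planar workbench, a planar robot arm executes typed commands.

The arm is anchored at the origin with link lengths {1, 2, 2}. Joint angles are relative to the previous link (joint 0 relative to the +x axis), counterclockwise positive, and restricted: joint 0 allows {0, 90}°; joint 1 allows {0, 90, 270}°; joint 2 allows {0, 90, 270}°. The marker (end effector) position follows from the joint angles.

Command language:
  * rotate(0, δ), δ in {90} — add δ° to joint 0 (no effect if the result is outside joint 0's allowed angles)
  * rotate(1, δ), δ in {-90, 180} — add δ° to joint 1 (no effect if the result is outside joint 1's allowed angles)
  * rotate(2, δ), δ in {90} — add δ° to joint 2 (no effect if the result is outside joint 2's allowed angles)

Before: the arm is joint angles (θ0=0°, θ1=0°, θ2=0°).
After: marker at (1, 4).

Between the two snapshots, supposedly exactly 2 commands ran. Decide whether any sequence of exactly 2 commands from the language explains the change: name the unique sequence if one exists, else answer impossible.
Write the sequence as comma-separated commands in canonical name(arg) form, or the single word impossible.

key: order matters: swapping rotate(1, -90) and rotate(1, 180) lands elsewhere
begin: joint angles (θ0=0°, θ1=0°, θ2=0°)
1. rotate(1, -90) → joint angles (θ0=0°, θ1=270°, θ2=0°)
2. rotate(1, 180) → joint angles (θ0=0°, θ1=90°, θ2=0°)
no other 2-command option fits: unique.

rotate(1, -90), rotate(1, 180)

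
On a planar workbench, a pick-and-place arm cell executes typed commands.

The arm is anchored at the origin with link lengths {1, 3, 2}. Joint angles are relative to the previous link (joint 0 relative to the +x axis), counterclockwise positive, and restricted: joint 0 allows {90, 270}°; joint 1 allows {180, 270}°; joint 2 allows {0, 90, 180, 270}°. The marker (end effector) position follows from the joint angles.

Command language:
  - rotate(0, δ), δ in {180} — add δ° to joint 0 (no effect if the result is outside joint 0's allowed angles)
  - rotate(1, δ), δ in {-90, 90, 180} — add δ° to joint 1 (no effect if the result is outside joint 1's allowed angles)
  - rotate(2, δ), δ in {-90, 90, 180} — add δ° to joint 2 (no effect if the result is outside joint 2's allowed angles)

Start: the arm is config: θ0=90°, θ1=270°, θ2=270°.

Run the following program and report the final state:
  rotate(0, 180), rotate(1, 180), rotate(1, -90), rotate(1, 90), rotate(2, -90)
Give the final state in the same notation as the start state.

config: θ0=270°, θ1=270°, θ2=180°

start: config: θ0=90°, θ1=270°, θ2=270°
step 1 (rotate(0, 180)): config: θ0=270°, θ1=270°, θ2=270°
step 2 (rotate(1, 180)): config: θ0=270°, θ1=270°, θ2=270°
step 3 (rotate(1, -90)): config: θ0=270°, θ1=180°, θ2=270°
step 4 (rotate(1, 90)): config: θ0=270°, θ1=270°, θ2=270°
step 5 (rotate(2, -90)): config: θ0=270°, θ1=270°, θ2=180°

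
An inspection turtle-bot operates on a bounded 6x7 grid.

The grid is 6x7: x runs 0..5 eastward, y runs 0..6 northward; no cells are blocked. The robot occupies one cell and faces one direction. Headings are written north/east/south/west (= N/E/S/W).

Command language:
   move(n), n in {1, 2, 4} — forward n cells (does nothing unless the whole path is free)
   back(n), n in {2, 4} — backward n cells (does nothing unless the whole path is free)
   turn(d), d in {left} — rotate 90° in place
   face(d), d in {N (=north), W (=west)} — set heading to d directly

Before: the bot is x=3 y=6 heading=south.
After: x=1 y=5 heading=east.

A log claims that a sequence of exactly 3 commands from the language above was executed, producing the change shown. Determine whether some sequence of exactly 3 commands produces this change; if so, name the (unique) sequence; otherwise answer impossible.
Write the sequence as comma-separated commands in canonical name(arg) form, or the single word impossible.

move(1), turn(left), back(2)

key: cell and facing (now E) both changed — the 3 commands mix motion and turning
begin: x=3 y=6 heading=south
step 1 (move(1)): x=3 y=5 heading=south
step 2 (turn(left)): x=3 y=5 heading=east
step 3 (back(2)): x=1 y=5 heading=east
no other 3-command option fits: unique.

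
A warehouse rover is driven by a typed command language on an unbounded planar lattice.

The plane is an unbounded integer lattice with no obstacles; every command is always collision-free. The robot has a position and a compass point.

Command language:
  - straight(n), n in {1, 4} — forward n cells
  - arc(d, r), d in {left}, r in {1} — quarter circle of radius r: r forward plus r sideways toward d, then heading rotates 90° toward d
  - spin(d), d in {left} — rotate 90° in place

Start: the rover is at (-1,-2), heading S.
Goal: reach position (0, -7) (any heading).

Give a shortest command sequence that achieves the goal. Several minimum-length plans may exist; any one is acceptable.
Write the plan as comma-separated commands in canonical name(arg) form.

initial: at (-1,-2), heading S
[1] after straight(4): at (-1,-6), heading S
[2] after arc(left, 1): at (0,-7), heading E
minimal: 2 command(s), checked below 2.

straight(4), arc(left, 1)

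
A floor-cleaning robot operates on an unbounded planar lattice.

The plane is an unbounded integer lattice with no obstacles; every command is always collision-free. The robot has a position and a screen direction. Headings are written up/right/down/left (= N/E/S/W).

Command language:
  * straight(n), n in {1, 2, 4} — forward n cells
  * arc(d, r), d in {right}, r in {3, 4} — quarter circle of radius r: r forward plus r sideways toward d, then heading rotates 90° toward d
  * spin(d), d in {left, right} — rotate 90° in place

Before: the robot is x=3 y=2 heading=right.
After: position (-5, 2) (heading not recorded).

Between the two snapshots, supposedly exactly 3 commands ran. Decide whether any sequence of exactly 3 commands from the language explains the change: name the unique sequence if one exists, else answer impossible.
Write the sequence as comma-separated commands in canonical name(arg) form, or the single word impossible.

spin(right), arc(right, 4), arc(right, 4)

key: order matters: swapping spin(right) and arc(right, 4) lands elsewhere
begin: x=3 y=2 heading=right
[1] after spin(right): x=3 y=2 heading=down
[2] after arc(right, 4): x=-1 y=-2 heading=left
[3] after arc(right, 4): x=-5 y=2 heading=up
uniquely the one of 343 3-step routes that fits.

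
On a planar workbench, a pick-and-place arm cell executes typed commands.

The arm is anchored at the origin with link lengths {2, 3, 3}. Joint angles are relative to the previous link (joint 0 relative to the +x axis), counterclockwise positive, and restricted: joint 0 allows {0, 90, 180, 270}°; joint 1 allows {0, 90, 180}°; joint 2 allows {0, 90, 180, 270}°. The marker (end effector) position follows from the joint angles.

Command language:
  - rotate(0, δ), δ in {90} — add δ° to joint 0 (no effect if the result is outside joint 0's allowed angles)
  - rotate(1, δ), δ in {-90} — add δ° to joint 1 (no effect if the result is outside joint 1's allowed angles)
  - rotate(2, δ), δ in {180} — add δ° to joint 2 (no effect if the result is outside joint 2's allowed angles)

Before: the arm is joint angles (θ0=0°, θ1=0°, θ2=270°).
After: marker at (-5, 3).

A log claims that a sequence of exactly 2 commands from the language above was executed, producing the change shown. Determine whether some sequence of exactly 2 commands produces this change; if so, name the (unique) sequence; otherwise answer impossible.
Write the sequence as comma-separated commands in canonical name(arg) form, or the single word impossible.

from: joint angles (θ0=0°, θ1=0°, θ2=270°)
[1] after rotate(0, 90): joint angles (θ0=90°, θ1=0°, θ2=270°)
[2] after rotate(0, 90): joint angles (θ0=180°, θ1=0°, θ2=270°)
uniquely the one of 9 2-step routes that fits.

rotate(0, 90), rotate(0, 90)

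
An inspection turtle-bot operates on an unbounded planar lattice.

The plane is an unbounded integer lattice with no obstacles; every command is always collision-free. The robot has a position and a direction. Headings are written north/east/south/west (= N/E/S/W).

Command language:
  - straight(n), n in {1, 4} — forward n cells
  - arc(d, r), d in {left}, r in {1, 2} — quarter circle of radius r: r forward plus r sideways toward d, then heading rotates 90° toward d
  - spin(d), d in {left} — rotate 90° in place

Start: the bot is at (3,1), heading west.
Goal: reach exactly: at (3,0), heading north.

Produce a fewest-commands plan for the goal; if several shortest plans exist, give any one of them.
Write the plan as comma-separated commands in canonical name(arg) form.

initial: at (3,1), heading west
t=1 straight(1) ⇒ at (2,1), heading west
t=2 spin(left) ⇒ at (2,1), heading south
t=3 arc(left, 1) ⇒ at (3,0), heading east
t=4 spin(left) ⇒ at (3,0), heading north
nothing shorter than 4 reaches the goal.

straight(1), spin(left), arc(left, 1), spin(left)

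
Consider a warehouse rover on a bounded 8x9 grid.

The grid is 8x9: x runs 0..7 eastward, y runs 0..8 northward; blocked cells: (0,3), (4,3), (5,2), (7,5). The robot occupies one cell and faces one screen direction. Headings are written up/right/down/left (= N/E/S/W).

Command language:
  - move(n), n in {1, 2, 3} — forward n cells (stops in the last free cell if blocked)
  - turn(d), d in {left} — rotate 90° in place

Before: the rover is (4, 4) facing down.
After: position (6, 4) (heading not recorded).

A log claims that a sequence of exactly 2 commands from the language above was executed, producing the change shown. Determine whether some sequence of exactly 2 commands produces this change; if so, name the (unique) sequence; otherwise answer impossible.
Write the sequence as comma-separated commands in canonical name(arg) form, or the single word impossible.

key: running move(2) before turn(left) would end elsewhere — order is forced
begin: (4, 4) facing down
step 1 (turn(left)): (4, 4) facing right
step 2 (move(2)): (6, 4) facing right
no rival 2-sequence matches.

turn(left), move(2)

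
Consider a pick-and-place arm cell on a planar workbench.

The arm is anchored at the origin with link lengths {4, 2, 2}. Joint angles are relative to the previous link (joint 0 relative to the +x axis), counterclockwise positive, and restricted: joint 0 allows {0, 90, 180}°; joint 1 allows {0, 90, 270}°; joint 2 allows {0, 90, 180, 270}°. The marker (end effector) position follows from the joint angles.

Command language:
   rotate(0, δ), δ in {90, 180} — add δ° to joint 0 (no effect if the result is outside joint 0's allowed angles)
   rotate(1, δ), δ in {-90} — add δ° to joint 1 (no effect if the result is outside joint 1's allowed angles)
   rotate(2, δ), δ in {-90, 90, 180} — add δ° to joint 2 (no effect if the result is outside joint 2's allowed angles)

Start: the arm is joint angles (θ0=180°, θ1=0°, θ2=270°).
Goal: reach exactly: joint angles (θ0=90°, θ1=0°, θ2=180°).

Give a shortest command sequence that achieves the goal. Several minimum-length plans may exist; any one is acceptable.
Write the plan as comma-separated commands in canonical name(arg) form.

from: joint angles (θ0=180°, θ1=0°, θ2=270°)
1. rotate(2, -90) → joint angles (θ0=180°, θ1=0°, θ2=180°)
2. rotate(0, 180) → joint angles (θ0=0°, θ1=0°, θ2=180°)
3. rotate(0, 90) → joint angles (θ0=90°, θ1=0°, θ2=180°)
minimal: 3 command(s), checked below 3.

rotate(2, -90), rotate(0, 180), rotate(0, 90)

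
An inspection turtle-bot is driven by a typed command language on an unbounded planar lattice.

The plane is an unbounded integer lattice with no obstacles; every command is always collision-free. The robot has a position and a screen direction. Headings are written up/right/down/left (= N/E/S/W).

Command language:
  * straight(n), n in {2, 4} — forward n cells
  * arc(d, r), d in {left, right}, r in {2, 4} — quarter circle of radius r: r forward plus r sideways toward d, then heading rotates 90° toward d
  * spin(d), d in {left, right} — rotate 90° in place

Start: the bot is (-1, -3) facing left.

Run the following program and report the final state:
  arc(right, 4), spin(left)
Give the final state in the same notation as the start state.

(-5, 1) facing left

t0: (-1, -3) facing left
[1] after arc(right, 4): (-5, 1) facing up
[2] after spin(left): (-5, 1) facing left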